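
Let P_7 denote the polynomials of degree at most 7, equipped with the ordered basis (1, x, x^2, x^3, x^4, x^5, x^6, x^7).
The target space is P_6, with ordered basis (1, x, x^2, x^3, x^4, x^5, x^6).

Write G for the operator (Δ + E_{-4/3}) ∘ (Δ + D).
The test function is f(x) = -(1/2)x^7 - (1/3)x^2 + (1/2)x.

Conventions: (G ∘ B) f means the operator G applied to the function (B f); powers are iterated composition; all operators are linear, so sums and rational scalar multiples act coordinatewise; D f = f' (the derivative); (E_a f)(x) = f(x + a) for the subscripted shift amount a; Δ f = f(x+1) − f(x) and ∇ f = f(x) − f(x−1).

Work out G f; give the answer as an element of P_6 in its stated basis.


Δ f = -(7/2)x^6 - (21/2)x^5 - (35/2)x^4 - (35/2)x^3 - (21/2)x^2 - (25/6)x - 1/3
D f = -(7/2)x^6 - (2/3)x + 1/2
(Δ + D) f = -7x^6 - (21/2)x^5 - (35/2)x^4 - (35/2)x^3 - (21/2)x^2 - (29/6)x + 1/6
Δ (Δ + D) f = -42x^5 - (315/2)x^4 - 315x^3 - (735/2)x^2 - 238x - 407/6
E_{-4/3} (Δ + D) f = -7x^6 + (91/2)x^5 - (805/6)x^4 + (11935/54)x^3 - (11347/54)x^2 + (17305/162)x - 30569/1458
(Δ + E_{-4/3}) (Δ + D) f = -7x^6 + (7/2)x^5 - (875/3)x^4 - (5075/54)x^3 - (15596/27)x^2 - (21251/162)x - 64735/729

g(x) = -7x^6 + (7/2)x^5 - (875/3)x^4 - (5075/54)x^3 - (15596/27)x^2 - (21251/162)x - 64735/729


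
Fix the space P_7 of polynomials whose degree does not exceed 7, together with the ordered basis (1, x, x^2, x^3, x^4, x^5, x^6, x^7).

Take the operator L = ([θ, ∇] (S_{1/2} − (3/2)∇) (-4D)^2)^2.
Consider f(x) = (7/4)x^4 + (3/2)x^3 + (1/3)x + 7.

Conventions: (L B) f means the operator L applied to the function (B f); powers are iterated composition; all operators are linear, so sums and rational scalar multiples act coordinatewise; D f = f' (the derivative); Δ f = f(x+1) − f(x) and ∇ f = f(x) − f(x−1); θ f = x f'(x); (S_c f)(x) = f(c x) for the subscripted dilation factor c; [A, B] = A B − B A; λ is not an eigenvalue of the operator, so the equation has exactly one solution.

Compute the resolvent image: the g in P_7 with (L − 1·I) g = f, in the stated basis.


write g with unknown coordinates in the stated basis and equate coefficients in (L − 1·I) g = f
solving from the highest basis element down gives g = -(7/4)x^4 - (3/2)x^3 - (1/3)x - 7
check: L g = 0
so L g − 1·g = (7/4)x^4 + (3/2)x^3 + (1/3)x + 7 = f ✓

g(x) = -(7/4)x^4 - (3/2)x^3 - (1/3)x - 7


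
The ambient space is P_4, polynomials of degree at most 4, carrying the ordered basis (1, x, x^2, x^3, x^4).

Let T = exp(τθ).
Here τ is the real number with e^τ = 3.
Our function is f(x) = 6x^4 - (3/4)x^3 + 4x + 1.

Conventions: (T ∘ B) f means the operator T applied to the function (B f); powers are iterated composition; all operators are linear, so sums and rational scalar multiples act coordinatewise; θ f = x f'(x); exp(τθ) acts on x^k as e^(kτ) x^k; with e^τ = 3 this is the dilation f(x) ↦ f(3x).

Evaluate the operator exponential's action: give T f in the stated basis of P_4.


the image equals g(x) = 486x^4 - (81/4)x^3 + 12x + 1

exp(τθ) x^k = e^(kτ) x^k; with e^τ = 3 this sends x^k to 3^k x^k
x ↦ 3 x
x^3 ↦ 27 x^3
x^4 ↦ 81 x^4
applying this coordinatewise to f: exp(τθ) f = 486x^4 - (81/4)x^3 + 12x + 1


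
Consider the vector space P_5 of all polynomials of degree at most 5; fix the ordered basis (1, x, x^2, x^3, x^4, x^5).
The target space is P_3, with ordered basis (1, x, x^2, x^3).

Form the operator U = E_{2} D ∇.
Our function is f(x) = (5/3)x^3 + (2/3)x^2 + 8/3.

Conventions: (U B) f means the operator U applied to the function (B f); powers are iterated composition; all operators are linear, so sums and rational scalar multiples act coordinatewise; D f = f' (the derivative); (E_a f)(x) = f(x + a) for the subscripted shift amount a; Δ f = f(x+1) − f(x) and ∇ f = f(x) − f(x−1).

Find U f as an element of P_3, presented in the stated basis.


∇ f = 5x^2 - (11/3)x + 1
D ∇ f = 10x - 11/3
E_{2} D ∇ f = 10x + 49/3

the result is g(x) = 10x + 49/3


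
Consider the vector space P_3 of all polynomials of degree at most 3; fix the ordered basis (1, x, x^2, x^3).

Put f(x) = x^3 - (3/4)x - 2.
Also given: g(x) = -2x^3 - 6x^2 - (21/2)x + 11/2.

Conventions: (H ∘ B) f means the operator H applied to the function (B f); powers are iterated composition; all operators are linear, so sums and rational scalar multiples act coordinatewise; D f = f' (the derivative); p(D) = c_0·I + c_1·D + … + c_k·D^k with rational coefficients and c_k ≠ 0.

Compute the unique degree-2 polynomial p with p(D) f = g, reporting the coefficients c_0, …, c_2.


D^0 f = x^3 - (3/4)x - 2
D^1 f = 3x^2 - 3/4
D^2 f = 6x
matching coefficients of g against c_0 f + c_1 Df + … from the top degree down determines the c_i
solution: c_0 = -2, c_1 = -2, c_2 = -2

p(D) = -2·I − 2·D − 2·D^2, i.e. c_0 = -2, c_1 = -2, c_2 = -2


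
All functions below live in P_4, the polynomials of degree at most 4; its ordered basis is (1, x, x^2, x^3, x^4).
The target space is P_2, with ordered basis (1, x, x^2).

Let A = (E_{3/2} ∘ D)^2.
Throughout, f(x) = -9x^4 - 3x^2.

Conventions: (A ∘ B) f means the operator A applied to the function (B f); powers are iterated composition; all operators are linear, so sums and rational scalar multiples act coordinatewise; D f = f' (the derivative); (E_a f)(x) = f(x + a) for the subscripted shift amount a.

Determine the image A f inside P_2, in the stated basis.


g(x) = -108x^2 - 648x - 978

D f = -36x^3 - 6x
E_{3/2} D f = -36x^3 - 162x^2 - 249x - 261/2
D (E_{3/2} ∘ D) f = -108x^2 - 324x - 249
E_{3/2} D (E_{3/2} ∘ D) f = -108x^2 - 648x - 978


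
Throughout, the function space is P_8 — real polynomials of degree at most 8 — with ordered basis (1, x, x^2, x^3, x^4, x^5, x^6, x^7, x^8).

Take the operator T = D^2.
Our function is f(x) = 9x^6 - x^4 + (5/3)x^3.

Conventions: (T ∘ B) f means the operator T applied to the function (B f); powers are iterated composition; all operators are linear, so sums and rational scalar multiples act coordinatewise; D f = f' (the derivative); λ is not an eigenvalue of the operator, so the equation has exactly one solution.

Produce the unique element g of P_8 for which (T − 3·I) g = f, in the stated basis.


g(x) = -3x^6 - (89/3)x^4 - (5/9)x^3 - (356/3)x^2 - (10/9)x - 712/9

write g with unknown coordinates in the stated basis and equate coefficients in (T − 3·I) g = f
solving from the highest basis element down gives g = -3x^6 - (89/3)x^4 - (5/9)x^3 - (356/3)x^2 - (10/9)x - 712/9
check: T g = -90x^4 - 356x^2 - (10/3)x - 712/3
so T g − 3·g = 9x^6 - x^4 + (5/3)x^3 = f ✓


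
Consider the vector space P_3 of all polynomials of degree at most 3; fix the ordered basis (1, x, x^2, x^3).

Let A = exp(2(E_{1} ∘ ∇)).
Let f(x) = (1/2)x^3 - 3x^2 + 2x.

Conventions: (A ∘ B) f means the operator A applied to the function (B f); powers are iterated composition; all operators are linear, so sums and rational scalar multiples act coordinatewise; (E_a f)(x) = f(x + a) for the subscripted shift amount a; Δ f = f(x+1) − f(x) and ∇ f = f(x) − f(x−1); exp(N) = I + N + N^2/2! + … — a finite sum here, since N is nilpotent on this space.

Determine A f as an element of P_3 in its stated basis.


order-1 term: 3x^2 - 9x - 1
order-2 term: 6x - 6
order-3 term: 4
the series for exp(2(E_{1} ∘ ∇)) f terminates at order 3
exp(2(E_{1} ∘ ∇)) f = (1/2)x^3 - x - 3

the image equals g(x) = (1/2)x^3 - x - 3


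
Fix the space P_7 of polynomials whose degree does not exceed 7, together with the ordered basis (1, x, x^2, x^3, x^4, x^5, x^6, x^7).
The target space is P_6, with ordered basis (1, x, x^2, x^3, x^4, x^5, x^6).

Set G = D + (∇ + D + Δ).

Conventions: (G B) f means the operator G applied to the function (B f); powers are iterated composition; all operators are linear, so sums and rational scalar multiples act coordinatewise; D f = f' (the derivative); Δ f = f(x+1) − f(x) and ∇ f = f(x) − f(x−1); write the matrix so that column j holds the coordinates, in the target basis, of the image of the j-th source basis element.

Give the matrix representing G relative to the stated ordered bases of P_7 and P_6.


image of 1: 0
image of x: 4
image of x^2: 8x
image of x^3: 12x^2 + 2
image of x^4: 16x^3 + 8x
image of x^5: 20x^4 + 20x^2 + 2
image of x^6: 24x^5 + 40x^3 + 12x
image of x^7: 28x^6 + 70x^4 + 42x^2 + 2
each image's coordinates form column j of the matrix

the matrix is [[0, 4, 0, 2, 0, 2, 0, 2]; [0, 0, 8, 0, 8, 0, 12, 0]; [0, 0, 0, 12, 0, 20, 0, 42]; [0, 0, 0, 0, 16, 0, 40, 0]; [0, 0, 0, 0, 0, 20, 0, 70]; [0, 0, 0, 0, 0, 0, 24, 0]; [0, 0, 0, 0, 0, 0, 0, 28]] (rows listed top to bottom)


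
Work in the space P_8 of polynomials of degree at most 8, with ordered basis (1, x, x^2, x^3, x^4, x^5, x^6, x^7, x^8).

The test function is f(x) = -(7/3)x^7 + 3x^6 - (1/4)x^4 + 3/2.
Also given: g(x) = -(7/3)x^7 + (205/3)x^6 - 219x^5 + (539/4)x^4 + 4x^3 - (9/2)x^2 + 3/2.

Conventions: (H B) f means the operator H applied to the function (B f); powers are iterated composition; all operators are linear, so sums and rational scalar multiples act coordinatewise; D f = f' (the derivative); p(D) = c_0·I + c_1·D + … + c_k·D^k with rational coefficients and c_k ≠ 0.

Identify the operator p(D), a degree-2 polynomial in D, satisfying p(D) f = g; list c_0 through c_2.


D^0 f = -(7/3)x^7 + 3x^6 - (1/4)x^4 + 3/2
D^1 f = -(49/3)x^6 + 18x^5 - x^3
D^2 f = -98x^5 + 90x^4 - 3x^2
matching coefficients of g against c_0 f + c_1 Df + … from the top degree down determines the c_i
solution: c_0 = 1, c_1 = -4, c_2 = 3/2

c_0 = 1, c_1 = -4, c_2 = 3/2


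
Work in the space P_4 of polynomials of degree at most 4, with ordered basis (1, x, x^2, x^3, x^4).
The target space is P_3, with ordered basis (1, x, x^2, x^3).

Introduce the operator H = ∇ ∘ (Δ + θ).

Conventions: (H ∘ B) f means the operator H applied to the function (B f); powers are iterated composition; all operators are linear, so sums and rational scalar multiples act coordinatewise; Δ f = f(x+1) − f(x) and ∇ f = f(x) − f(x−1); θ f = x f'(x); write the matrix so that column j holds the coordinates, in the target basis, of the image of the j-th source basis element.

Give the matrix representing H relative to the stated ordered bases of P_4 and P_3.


image of 1: 0
image of x: 1
image of x^2: 4x
image of x^3: 9x^2 - 3x + 3
image of x^4: 16x^3 - 12x^2 + 16x - 2
each image's coordinates form column j of the matrix

the matrix is [[0, 1, 0, 3, -2]; [0, 0, 4, -3, 16]; [0, 0, 0, 9, -12]; [0, 0, 0, 0, 16]] (rows listed top to bottom)


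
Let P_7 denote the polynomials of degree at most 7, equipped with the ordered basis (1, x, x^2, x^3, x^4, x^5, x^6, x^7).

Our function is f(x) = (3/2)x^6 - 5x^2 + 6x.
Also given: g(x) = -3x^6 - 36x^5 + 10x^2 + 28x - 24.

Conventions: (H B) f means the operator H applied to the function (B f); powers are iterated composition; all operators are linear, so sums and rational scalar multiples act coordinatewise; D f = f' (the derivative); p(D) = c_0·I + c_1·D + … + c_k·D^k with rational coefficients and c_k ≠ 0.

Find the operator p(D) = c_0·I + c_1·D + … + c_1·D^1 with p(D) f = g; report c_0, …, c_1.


c_0 = -2, c_1 = -4

D^0 f = (3/2)x^6 - 5x^2 + 6x
D^1 f = 9x^5 - 10x + 6
matching coefficients of g against c_0 f + c_1 Df + … from the top degree down determines the c_i
solution: c_0 = -2, c_1 = -4


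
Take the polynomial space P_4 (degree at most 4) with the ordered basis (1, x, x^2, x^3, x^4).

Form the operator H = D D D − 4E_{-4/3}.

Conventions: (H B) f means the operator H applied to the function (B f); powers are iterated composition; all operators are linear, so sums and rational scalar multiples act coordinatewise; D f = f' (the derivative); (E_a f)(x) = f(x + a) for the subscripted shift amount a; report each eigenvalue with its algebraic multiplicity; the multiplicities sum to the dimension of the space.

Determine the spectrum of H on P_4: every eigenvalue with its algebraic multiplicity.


image of 1: -4
image of x: -4x + 16/3
image of x^2: -4x^2 + (32/3)x - 64/9
image of x^3: -4x^3 + 16x^2 - (64/3)x + 418/27
image of x^4: -4x^4 + (64/3)x^3 - (128/3)x^2 + (1672/27)x - 1024/81
the matrix is upper triangular; its diagonal is (-4, -4, -4, -4, -4)
for a triangular matrix the eigenvalues are the diagonal entries, with algebraic multiplicity their repetition count

λ = -4 (multiplicity 5)


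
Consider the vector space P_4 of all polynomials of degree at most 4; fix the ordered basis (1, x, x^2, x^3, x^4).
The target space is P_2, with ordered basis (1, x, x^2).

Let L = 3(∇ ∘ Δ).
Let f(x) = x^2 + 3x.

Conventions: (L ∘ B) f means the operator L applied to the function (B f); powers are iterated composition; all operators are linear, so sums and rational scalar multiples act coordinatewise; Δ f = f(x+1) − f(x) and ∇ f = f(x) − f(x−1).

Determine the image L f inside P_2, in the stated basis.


Δ f = 2x + 4
∇ Δ f = 2
(3(∇ ∘ Δ)) f = 6

g(x) = 6


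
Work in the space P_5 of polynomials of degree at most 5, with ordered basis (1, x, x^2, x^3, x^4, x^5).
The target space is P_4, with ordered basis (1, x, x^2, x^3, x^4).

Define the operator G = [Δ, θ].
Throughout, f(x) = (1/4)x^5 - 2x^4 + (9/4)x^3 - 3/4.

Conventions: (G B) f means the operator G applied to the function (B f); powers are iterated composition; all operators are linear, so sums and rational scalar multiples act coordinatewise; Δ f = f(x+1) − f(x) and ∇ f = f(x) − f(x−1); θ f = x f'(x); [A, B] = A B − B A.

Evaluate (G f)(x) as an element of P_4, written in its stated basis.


θ f = (5/4)x^5 - 8x^4 + (27/4)x^3
Δ θ f = (25/4)x^4 - (39/2)x^3 - (61/4)x^2 - (11/2)x
Δ f = (5/4)x^4 - (11/2)x^3 - (11/4)x^2 + 1/2
θ Δ f = 5x^4 - (33/2)x^3 - (11/2)x^2
[Δ, θ] f = (5/4)x^4 - 3x^3 - (39/4)x^2 - (11/2)x

g(x) = (5/4)x^4 - 3x^3 - (39/4)x^2 - (11/2)x


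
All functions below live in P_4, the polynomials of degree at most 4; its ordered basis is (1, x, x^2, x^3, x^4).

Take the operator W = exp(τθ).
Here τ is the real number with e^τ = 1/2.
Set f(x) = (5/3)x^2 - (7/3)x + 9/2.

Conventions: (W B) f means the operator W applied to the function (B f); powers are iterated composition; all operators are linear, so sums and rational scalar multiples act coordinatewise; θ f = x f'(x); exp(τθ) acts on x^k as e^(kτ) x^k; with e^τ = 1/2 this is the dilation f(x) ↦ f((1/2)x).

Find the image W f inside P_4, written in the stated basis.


exp(τθ) x^k = e^(kτ) x^k; with e^τ = 1/2 this sends x^k to (1/2)^k x^k
x ↦ 1/2 x
x^2 ↦ 1/4 x^2
applying this coordinatewise to f: exp(τθ) f = (5/12)x^2 - (7/6)x + 9/2

the image equals g(x) = (5/12)x^2 - (7/6)x + 9/2


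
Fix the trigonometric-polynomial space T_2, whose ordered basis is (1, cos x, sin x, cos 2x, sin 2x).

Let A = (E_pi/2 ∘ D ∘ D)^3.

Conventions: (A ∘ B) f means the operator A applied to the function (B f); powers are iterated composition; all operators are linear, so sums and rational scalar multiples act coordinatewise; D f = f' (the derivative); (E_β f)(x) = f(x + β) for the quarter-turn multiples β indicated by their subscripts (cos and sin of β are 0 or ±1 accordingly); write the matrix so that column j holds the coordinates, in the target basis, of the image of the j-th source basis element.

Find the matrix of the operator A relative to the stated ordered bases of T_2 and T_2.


image of 1: 0
image of cos x: -sin x
image of sin x: cos x
image of cos 2x: 64cos 2x
image of sin 2x: 64sin 2x
each image's coordinates form column j of the matrix

the matrix is [[0, 0, 0, 0, 0]; [0, 0, 1, 0, 0]; [0, -1, 0, 0, 0]; [0, 0, 0, 64, 0]; [0, 0, 0, 0, 64]] (rows listed top to bottom)


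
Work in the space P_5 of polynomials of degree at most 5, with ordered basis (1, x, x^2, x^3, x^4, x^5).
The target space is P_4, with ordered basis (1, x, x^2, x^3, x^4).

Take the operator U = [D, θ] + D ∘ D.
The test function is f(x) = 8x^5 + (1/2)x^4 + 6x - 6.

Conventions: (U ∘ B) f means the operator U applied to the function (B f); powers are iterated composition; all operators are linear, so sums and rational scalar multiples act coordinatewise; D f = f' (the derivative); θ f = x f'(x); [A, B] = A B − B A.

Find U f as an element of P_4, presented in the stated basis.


the image equals g(x) = 40x^4 + 162x^3 + 6x^2 + 6

θ f = 40x^5 + 2x^4 + 6x
D θ f = 200x^4 + 8x^3 + 6
D f = 40x^4 + 2x^3 + 6
θ D f = 160x^4 + 6x^3
[D, θ] f = 40x^4 + 2x^3 + 6
D f = 40x^4 + 2x^3 + 6
D D f = 160x^3 + 6x^2
([D, θ] + D ∘ D) f = 40x^4 + 162x^3 + 6x^2 + 6


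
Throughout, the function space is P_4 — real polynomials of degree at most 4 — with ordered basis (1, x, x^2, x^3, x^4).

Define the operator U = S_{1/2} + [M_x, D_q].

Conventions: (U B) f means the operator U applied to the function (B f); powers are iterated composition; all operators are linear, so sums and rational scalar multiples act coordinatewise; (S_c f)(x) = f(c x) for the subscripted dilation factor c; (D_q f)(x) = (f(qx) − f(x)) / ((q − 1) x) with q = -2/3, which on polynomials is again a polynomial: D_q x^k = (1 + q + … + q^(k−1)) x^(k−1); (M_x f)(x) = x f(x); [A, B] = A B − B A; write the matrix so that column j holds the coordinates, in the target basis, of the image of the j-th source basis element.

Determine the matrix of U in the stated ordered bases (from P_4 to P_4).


image of 1: 0
image of x: (7/6)x
image of x^2: -(7/36)x^2
image of x^3: (91/216)x^3
image of x^4: -(175/1296)x^4
each image's coordinates form column j of the matrix

the matrix is [[0, 0, 0, 0, 0]; [0, 7/6, 0, 0, 0]; [0, 0, -7/36, 0, 0]; [0, 0, 0, 91/216, 0]; [0, 0, 0, 0, -175/1296]] (rows listed top to bottom)


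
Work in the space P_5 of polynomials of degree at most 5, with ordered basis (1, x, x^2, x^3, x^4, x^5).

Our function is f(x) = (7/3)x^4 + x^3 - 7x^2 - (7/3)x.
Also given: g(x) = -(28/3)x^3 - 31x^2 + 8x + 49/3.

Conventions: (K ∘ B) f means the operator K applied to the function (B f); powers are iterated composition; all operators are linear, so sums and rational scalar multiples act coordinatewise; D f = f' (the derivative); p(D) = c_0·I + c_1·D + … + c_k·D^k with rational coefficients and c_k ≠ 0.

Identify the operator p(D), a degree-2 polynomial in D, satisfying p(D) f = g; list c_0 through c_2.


p(D) = -D − D^2, i.e. c_0 = 0, c_1 = -1, c_2 = -1

D^0 f = (7/3)x^4 + x^3 - 7x^2 - (7/3)x
D^1 f = (28/3)x^3 + 3x^2 - 14x - 7/3
D^2 f = 28x^2 + 6x - 14
matching coefficients of g against c_0 f + c_1 Df + … from the top degree down determines the c_i
solution: c_0 = 0, c_1 = -1, c_2 = -1


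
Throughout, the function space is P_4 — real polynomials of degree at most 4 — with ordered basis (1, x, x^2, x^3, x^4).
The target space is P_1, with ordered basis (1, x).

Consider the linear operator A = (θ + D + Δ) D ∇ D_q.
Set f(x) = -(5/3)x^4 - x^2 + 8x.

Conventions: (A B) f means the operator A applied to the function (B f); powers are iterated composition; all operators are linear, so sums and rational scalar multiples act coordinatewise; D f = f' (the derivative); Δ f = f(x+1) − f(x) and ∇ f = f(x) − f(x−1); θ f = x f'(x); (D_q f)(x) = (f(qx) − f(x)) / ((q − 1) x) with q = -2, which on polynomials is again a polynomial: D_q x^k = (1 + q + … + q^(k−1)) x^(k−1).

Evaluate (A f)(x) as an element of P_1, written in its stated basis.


the image equals g(x) = 50x + 100

D_q f = (25/3)x^3 + x + 8
∇ D_q f = 25x^2 - 25x + 28/3
D ∇ D_q f = 50x - 25
θ (D ∇ D_q) f = 50x
D (D ∇ D_q) f = 50
Δ (D ∇ D_q) f = 50
(θ + D + Δ) (D ∇ D_q) f = 50x + 100


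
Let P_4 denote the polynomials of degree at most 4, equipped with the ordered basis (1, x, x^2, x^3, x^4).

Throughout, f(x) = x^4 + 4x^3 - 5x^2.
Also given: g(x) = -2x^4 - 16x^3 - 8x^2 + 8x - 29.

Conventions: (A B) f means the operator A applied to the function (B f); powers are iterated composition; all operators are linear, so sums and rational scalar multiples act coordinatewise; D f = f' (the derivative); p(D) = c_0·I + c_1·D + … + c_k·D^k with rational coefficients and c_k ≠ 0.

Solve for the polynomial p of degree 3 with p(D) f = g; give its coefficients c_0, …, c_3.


D^0 f = x^4 + 4x^3 - 5x^2
D^1 f = 4x^3 + 12x^2 - 10x
D^2 f = 12x^2 + 24x - 10
D^3 f = 24x + 24
matching coefficients of g against c_0 f + c_1 Df + … from the top degree down determines the c_i
solution: c_0 = -2, c_1 = -2, c_2 = 1/2, c_3 = -1

p(D) = -2·I − 2·D + (1/2)·D^2 − D^3, i.e. c_0 = -2, c_1 = -2, c_2 = 1/2, c_3 = -1


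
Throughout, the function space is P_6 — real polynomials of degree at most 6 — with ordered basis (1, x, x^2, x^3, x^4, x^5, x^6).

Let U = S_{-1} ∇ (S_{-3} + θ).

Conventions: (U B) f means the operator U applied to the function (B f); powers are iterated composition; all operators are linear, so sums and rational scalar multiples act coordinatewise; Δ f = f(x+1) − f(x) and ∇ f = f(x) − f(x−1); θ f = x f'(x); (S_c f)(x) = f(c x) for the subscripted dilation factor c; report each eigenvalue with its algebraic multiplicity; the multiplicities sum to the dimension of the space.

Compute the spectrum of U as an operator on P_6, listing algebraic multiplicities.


image of 1: 0
image of x: -2
image of x^2: -22x - 11
image of x^3: -72x^2 - 72x - 24
image of x^4: -340x^3 - 510x^2 - 340x - 85
image of x^5: -1190x^4 - 2380x^3 - 2380x^2 - 1190x - 238
image of x^6: -4410x^5 - 11025x^4 - 14700x^3 - 11025x^2 - 4410x - 735
the matrix is upper triangular; its diagonal is (0, 0, 0, 0, 0, 0, 0)
for a triangular matrix the eigenvalues are the diagonal entries, with algebraic multiplicity their repetition count

λ = 0 (multiplicity 7)


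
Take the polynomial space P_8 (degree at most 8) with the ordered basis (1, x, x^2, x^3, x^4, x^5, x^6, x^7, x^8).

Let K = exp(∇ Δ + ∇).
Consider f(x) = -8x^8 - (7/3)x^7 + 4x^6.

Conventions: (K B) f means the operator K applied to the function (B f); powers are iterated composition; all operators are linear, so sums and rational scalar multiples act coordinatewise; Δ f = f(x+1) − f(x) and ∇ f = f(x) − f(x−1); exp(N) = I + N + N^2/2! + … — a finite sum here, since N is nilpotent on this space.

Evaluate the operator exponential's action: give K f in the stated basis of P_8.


order-1 term: -64x^7 - (721/3)x^6 - 473x^5 - (1745/3)x^4 - (1349/3)x^3 - 213x^2 - (169/3)x - 19/3
order-2 term: -224x^6 - 1393x^5 - 4105x^4 - (21155/3)x^3 - 7259x^2 - (12535/3)x - 1039
order-3 term: -448x^5 - (10325/3)x^4 - 11610x^3 - 21025x^2 - 20134x - 24211/3
order-4 term: -560x^4 - (13685/3)x^3 - 14990x^2 - (69665/3)x - 42494/3
order-5 term: -448x^3 - 3409x^2 - 9181x - 26000/3
order-6 term: -224x^2 - (4081/3)x - 2173
order-7 term: -64x - 679/3
order-8 term: -8
the series for exp(∇ Δ + ∇) f terminates at order 8
exp(∇ Δ + ∇) f = -8x^8 - (199/3)x^7 - (1381/3)x^6 - 2314x^5 - (26065/3)x^4 - 24121x^3 - 47120x^2 - (174587/3)x - 103063/3

the image equals g(x) = -8x^8 - (199/3)x^7 - (1381/3)x^6 - 2314x^5 - (26065/3)x^4 - 24121x^3 - 47120x^2 - (174587/3)x - 103063/3


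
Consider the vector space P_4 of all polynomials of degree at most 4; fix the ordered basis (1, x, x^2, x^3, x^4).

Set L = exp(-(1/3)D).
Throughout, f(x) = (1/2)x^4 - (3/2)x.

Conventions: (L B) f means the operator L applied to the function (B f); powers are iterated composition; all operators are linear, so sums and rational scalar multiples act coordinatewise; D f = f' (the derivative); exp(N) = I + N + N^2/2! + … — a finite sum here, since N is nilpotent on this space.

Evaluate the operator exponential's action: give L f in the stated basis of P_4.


the image equals g(x) = (1/2)x^4 - (2/3)x^3 + (1/3)x^2 - (85/54)x + 41/81

order-1 term: -(2/3)x^3 + 1/2
order-2 term: (1/3)x^2
order-3 term: -(2/27)x
order-4 term: 1/162
the series for exp(-(1/3)D) f terminates at order 4
exp(-(1/3)D) f = (1/2)x^4 - (2/3)x^3 + (1/3)x^2 - (85/54)x + 41/81


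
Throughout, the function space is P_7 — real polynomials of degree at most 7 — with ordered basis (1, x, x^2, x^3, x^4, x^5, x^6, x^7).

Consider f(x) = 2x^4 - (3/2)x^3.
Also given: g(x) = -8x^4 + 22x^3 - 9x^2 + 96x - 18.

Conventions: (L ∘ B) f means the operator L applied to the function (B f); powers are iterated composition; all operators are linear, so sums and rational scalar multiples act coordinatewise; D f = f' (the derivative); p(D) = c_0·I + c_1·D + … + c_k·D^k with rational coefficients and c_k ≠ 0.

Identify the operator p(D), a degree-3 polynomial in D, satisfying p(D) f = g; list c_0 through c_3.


D^0 f = 2x^4 - (3/2)x^3
D^1 f = 8x^3 - (9/2)x^2
D^2 f = 24x^2 - 9x
D^3 f = 48x - 9
matching coefficients of g against c_0 f + c_1 Df + … from the top degree down determines the c_i
solution: c_0 = -4, c_1 = 2, c_2 = 0, c_3 = 2

p(D) = -4·I + 2·D + 2·D^3, i.e. c_0 = -4, c_1 = 2, c_2 = 0, c_3 = 2


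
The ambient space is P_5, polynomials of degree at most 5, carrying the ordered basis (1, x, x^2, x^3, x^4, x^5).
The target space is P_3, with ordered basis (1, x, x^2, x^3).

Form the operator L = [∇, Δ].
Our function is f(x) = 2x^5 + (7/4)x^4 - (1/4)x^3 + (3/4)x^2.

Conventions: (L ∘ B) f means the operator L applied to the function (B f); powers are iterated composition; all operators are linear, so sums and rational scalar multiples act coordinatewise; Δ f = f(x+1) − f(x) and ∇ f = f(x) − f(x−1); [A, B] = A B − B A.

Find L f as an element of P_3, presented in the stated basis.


the image equals g(x) = 0

Δ f = 10x^4 + 27x^3 + (119/4)x^2 + (71/4)x + 17/4
∇ Δ f = 40x^3 + 21x^2 + (37/2)x + 5
∇ f = 10x^4 - 13x^3 + (35/4)x^2 - (3/4)x - 3/4
Δ ∇ f = 40x^3 + 21x^2 + (37/2)x + 5
[∇, Δ] f = 0


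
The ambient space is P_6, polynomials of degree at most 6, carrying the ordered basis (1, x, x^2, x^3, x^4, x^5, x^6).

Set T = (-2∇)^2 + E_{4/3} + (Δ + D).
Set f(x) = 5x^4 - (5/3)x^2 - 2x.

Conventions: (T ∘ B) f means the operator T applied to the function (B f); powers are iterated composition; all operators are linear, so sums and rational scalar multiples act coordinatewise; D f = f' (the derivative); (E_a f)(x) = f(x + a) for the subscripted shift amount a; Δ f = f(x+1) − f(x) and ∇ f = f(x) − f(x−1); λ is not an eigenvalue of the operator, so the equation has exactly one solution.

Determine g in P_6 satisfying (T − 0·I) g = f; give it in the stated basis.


write g with unknown coordinates in the stated basis and equate coefficients in (T − 0·I) g = f
solving from the highest basis element down gives g = 5x^4 - (200/3)x^3 + (1025/3)x^2 + (7786/27)x - 511900/81
check: T g = 5x^4 - (5/3)x^2 - 2x
so T g − 0·g = 5x^4 - (5/3)x^2 - 2x = f ✓

the image equals g(x) = 5x^4 - (200/3)x^3 + (1025/3)x^2 + (7786/27)x - 511900/81


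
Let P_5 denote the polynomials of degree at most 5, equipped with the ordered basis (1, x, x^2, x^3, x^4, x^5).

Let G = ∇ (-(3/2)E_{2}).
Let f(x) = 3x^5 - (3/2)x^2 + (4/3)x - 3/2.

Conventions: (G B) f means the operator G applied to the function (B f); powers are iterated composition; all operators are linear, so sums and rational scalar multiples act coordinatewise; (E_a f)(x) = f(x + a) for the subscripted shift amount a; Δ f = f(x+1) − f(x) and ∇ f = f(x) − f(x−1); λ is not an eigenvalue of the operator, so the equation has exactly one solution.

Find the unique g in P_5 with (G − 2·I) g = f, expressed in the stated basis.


the result is g(x) = -(3/2)x^5 + (45/8)x^4 + (135/8)x^3 - (1101/32)x^2 - (18569/192)x + 8627/256

write g with unknown coordinates in the stated basis and equate coefficients in (G − 2·I) g = f
solving from the highest basis element down gives g = -(3/2)x^5 + (45/8)x^4 + (135/8)x^3 - (1101/32)x^2 - (18569/192)x + 8627/256
check: G g = (45/4)x^4 + (135/4)x^3 - (1125/16)x^2 - (6147/32)x + 8435/128
so G g − 2·g = 3x^5 - (3/2)x^2 + (4/3)x - 3/2 = f ✓


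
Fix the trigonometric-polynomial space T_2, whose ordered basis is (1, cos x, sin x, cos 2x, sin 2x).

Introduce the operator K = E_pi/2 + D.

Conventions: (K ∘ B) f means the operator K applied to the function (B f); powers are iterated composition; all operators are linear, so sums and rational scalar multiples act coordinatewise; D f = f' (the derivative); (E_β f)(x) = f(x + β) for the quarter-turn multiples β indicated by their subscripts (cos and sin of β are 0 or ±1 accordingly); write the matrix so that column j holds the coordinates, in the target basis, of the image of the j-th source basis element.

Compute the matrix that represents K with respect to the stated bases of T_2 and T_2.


the matrix is [[1, 0, 0, 0, 0]; [0, 0, 2, 0, 0]; [0, -2, 0, 0, 0]; [0, 0, 0, -1, 2]; [0, 0, 0, -2, -1]] (rows listed top to bottom)

image of 1: 1
image of cos x: -2sin x
image of sin x: 2cos x
image of cos 2x: -cos 2x - 2sin 2x
image of sin 2x: 2cos 2x - sin 2x
each image's coordinates form column j of the matrix


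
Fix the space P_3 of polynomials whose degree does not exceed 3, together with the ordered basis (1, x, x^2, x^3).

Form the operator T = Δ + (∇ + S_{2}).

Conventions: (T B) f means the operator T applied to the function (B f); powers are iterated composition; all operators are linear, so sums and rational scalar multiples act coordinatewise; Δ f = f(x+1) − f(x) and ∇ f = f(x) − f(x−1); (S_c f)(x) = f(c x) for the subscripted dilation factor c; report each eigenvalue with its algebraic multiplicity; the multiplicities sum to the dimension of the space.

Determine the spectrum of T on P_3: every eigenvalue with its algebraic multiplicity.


λ = 1 (multiplicity 1), λ = 2 (multiplicity 1), λ = 4 (multiplicity 1), λ = 8 (multiplicity 1)

image of 1: 1
image of x: 2x + 2
image of x^2: 4x^2 + 4x
image of x^3: 8x^3 + 6x^2 + 2
the matrix is upper triangular; its diagonal is (1, 2, 4, 8)
for a triangular matrix the eigenvalues are the diagonal entries, with algebraic multiplicity their repetition count


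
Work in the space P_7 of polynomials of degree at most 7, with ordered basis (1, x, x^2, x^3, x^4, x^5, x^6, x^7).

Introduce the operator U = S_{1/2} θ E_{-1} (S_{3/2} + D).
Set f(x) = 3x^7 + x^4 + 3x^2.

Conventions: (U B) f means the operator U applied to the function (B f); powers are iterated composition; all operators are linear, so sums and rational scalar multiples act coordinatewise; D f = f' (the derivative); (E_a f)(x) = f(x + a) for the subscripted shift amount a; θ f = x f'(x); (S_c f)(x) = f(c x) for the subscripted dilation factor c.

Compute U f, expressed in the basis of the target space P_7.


S_{3/2} f = (6561/128)x^7 + (81/16)x^4 + (27/4)x^2
D f = 21x^6 + 4x^3 + 6x
(S_{3/2} + D) f = (6561/128)x^7 + 21x^6 + (81/16)x^4 + 4x^3 + (27/4)x^2 + 6x
E_{-1} (S_{3/2} + D) f = (6561/128)x^7 - (43239/128)x^6 + (121653/128)x^5 - (188667/128)x^4 + (173795/128)x^3 - (94245/128)x^2 + (27783/128)x - 3641/128
θ E_{-1} (S_{3/2} + D) f = (45927/128)x^7 - (129717/64)x^6 + (608265/128)x^5 - (188667/32)x^4 + (521385/128)x^3 - (94245/64)x^2 + (27783/128)x
S_{1/2} θ E_{-1} (S_{3/2} + D) f = (45927/16384)x^7 - (129717/4096)x^6 + (608265/4096)x^5 - (188667/512)x^4 + (521385/1024)x^3 - (94245/256)x^2 + (27783/256)x

the result is g(x) = (45927/16384)x^7 - (129717/4096)x^6 + (608265/4096)x^5 - (188667/512)x^4 + (521385/1024)x^3 - (94245/256)x^2 + (27783/256)x


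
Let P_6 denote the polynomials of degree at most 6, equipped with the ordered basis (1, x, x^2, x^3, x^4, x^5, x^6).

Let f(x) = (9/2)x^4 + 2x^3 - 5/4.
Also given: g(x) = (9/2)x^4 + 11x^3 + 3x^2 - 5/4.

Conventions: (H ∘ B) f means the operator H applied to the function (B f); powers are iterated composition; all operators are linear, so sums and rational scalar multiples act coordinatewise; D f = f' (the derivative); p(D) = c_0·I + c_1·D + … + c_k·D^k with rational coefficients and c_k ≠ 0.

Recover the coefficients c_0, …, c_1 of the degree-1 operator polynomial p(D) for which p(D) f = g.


c_0 = 1, c_1 = 1/2

D^0 f = (9/2)x^4 + 2x^3 - 5/4
D^1 f = 18x^3 + 6x^2
matching coefficients of g against c_0 f + c_1 Df + … from the top degree down determines the c_i
solution: c_0 = 1, c_1 = 1/2


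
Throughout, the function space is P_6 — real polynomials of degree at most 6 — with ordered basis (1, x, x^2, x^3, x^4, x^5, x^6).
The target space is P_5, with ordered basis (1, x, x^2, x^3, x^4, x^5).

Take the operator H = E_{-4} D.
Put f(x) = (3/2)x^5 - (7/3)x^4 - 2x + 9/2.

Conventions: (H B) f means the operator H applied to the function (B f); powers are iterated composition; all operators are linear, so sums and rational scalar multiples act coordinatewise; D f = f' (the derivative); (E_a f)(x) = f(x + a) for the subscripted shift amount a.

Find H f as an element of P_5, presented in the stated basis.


D f = (15/2)x^4 - (28/3)x^3 - 2
E_{-4} D f = (15/2)x^4 - (388/3)x^3 + 832x^2 - 2368x + 7546/3

the result is g(x) = (15/2)x^4 - (388/3)x^3 + 832x^2 - 2368x + 7546/3


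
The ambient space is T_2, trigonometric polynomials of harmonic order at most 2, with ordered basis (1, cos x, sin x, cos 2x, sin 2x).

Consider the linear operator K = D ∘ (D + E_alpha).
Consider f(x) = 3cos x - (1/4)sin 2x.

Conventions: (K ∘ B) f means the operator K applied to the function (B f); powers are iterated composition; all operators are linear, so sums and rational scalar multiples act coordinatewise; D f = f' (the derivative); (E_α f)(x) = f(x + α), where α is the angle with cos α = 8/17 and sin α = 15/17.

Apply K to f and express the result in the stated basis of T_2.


D f = -3sin x - (1/2)cos 2x
E_alpha f = (24/17)cos x - (45/17)sin x - (60/289)cos 2x + (161/1156)sin 2x
(D + E_alpha) f = (24/17)cos x - (96/17)sin x - (409/578)cos 2x + (161/1156)sin 2x
D (D + E_alpha) f = -(96/17)cos x - (24/17)sin x + (161/578)cos 2x + (409/289)sin 2x

g(x) = -(96/17)cos x - (24/17)sin x + (161/578)cos 2x + (409/289)sin 2x


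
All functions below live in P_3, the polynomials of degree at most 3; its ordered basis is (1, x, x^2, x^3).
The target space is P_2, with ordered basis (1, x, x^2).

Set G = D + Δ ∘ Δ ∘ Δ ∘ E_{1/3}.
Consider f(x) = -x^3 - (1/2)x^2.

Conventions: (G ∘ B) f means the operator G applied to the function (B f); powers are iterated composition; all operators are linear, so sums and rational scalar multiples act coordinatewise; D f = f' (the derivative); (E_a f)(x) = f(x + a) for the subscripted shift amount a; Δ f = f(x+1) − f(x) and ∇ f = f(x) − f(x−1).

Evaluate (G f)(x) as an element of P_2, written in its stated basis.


g(x) = -3x^2 - x - 6

D f = -3x^2 - x
E_{1/3} f = -x^3 - (3/2)x^2 - (2/3)x - 5/54
Δ E_{1/3} f = -3x^2 - 6x - 19/6
Δ Δ E_{1/3} f = -6x - 9
Δ (Δ ∘ Δ ∘ E_{1/3}) f = -6
(D + Δ ∘ Δ ∘ Δ ∘ E_{1/3}) f = -3x^2 - x - 6


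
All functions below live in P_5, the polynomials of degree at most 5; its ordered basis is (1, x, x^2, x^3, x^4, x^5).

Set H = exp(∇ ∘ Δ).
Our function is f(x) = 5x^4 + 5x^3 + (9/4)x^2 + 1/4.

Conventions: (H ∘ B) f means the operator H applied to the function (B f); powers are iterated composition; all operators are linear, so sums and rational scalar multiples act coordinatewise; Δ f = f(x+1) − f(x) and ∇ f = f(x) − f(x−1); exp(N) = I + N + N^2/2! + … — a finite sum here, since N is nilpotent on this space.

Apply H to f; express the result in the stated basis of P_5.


the result is g(x) = 5x^4 + 5x^3 + (249/4)x^2 + 30x + 299/4

order-1 term: 60x^2 + 30x + 29/2
order-2 term: 60
the series for exp(∇ ∘ Δ) f terminates at order 2
exp(∇ ∘ Δ) f = 5x^4 + 5x^3 + (249/4)x^2 + 30x + 299/4


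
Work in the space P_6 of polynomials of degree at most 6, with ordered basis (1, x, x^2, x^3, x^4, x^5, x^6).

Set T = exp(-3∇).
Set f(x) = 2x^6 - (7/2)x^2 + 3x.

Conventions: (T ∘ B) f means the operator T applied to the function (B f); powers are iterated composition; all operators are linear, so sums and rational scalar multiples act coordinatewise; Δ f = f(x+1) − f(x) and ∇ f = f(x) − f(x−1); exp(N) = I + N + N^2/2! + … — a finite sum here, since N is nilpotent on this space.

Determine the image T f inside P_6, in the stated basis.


order-1 term: -36x^5 + 90x^4 - 120x^3 + 90x^2 - 15x - 27/2
order-2 term: 270x^4 - 1080x^3 + 1890x^2 - 1620x + 1053/2
order-3 term: -1080x^3 + 4860x^2 - 8100x + 4860
order-4 term: 2430x^2 - 9720x + 10530
order-5 term: -2916x + 7290
order-6 term: 1458
the series for exp(-3∇) f terminates at order 6
exp(-3∇) f = 2x^6 - 36x^5 + 360x^4 - 2280x^3 + (18533/2)x^2 - 22368x + 24651

g(x) = 2x^6 - 36x^5 + 360x^4 - 2280x^3 + (18533/2)x^2 - 22368x + 24651


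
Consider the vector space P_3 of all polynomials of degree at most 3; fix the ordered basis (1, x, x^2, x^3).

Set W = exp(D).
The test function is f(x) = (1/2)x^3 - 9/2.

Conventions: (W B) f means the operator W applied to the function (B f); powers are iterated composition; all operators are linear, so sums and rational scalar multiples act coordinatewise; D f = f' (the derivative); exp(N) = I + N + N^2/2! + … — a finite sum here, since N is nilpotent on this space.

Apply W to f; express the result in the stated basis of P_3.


order-1 term: (3/2)x^2
order-2 term: (3/2)x
order-3 term: 1/2
the series for exp(D) f terminates at order 3
exp(D) f = (1/2)x^3 + (3/2)x^2 + (3/2)x - 4

the image equals g(x) = (1/2)x^3 + (3/2)x^2 + (3/2)x - 4


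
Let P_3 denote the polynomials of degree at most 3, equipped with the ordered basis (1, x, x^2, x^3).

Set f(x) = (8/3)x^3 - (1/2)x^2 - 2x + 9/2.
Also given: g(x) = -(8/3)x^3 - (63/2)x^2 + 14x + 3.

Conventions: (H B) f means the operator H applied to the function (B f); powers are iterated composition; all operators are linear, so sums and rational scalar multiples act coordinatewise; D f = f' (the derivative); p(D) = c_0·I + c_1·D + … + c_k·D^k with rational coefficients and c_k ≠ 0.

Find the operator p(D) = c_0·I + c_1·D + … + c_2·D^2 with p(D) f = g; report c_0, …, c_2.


p(D) = -I − 4·D + (1/2)·D^2, i.e. c_0 = -1, c_1 = -4, c_2 = 1/2

D^0 f = (8/3)x^3 - (1/2)x^2 - 2x + 9/2
D^1 f = 8x^2 - x - 2
D^2 f = 16x - 1
matching coefficients of g against c_0 f + c_1 Df + … from the top degree down determines the c_i
solution: c_0 = -1, c_1 = -4, c_2 = 1/2


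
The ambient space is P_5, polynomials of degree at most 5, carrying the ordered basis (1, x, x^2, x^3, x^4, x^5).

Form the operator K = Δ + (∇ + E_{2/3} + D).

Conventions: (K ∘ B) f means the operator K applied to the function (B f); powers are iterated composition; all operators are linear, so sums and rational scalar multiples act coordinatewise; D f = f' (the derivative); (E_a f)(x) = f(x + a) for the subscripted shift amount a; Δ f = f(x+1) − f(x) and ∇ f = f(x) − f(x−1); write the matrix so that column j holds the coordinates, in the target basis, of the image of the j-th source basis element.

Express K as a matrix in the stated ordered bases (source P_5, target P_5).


the matrix is [[1, 11/3, 4/9, 62/27, 16/81, 518/243]; [0, 1, 22/3, 4/3, 248/27, 80/81]; [0, 0, 1, 11, 8/3, 620/27]; [0, 0, 0, 1, 44/3, 40/9]; [0, 0, 0, 0, 1, 55/3]; [0, 0, 0, 0, 0, 1]] (rows listed top to bottom)

image of 1: 1
image of x: x + 11/3
image of x^2: x^2 + (22/3)x + 4/9
image of x^3: x^3 + 11x^2 + (4/3)x + 62/27
image of x^4: x^4 + (44/3)x^3 + (8/3)x^2 + (248/27)x + 16/81
image of x^5: x^5 + (55/3)x^4 + (40/9)x^3 + (620/27)x^2 + (80/81)x + 518/243
each image's coordinates form column j of the matrix


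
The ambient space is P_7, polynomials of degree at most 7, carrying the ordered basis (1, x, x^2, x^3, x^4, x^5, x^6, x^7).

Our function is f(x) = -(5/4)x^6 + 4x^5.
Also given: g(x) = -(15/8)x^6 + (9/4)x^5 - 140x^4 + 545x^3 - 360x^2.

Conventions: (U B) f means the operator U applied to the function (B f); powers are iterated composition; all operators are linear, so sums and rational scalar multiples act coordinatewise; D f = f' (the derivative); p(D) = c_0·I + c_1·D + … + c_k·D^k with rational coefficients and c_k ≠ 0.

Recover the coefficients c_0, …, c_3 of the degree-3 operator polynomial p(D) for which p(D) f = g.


c_0 = 3/2, c_1 = 1/2, c_2 = 4, c_3 = -3/2

D^0 f = -(5/4)x^6 + 4x^5
D^1 f = -(15/2)x^5 + 20x^4
D^2 f = -(75/2)x^4 + 80x^3
D^3 f = -150x^3 + 240x^2
matching coefficients of g against c_0 f + c_1 Df + … from the top degree down determines the c_i
solution: c_0 = 3/2, c_1 = 1/2, c_2 = 4, c_3 = -3/2
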